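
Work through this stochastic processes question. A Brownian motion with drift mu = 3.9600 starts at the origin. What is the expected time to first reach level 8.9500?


Expected first passage time = a/mu
= 8.9500/3.9600
= 2.2601

2.2601


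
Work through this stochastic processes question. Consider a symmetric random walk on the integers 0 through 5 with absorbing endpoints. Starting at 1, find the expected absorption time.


For symmetric RW on 0,...,N with absorbing barriers, E(i) = i*(N-i)
E(1) = 1 * 4 = 4

4


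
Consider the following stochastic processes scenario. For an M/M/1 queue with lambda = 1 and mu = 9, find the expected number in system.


rho = 1/9 = 0.1111
L = rho/(1-rho)
= 0.1111/0.8889
= 0.1250

0.1250


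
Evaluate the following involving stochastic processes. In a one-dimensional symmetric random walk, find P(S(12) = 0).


P(S(12) = 0) = C(12,6) / 4^6
= 924 / 4096
= 0.2256

0.2256


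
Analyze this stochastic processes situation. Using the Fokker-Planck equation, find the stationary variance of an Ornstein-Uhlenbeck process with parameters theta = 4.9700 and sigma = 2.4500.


Stationary variance = sigma^2 / (2*theta)
= 2.4500^2 / (2*4.9700)
= 6.0025 / 9.9400
= 0.6039

0.6039


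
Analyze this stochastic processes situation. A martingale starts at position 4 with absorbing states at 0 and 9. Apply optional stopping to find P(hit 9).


By optional stopping theorem: E(M at tau) = M(0) = 4
P(hit 9)*9 + P(hit 0)*0 = 4
P(hit 9) = (4 - 0)/(9 - 0) = 4/9 = 0.4444

0.4444


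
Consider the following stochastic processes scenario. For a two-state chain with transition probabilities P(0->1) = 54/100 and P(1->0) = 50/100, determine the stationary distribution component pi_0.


Stationary distribution: pi_0 = p10/(p01+p10), pi_1 = p01/(p01+p10)
p01 = 0.5400, p10 = 0.5000
pi_0 = 0.4808

0.4808


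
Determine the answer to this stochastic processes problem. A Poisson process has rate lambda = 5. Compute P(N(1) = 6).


P(N(t)=k) = (lambda*t)^k * exp(-lambda*t) / k!
lambda*t = 5
= 5^6 * exp(-5) / 6!
= 15625 * 0.0067 / 720
= 0.1462

0.1462


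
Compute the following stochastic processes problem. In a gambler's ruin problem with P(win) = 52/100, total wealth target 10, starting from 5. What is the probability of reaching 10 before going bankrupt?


Gambler's ruin formula:
r = q/p = 0.4800/0.5200 = 0.9231
P(win) = (1 - r^i)/(1 - r^N)
= (1 - 0.9231^5)/(1 - 0.9231^10)
= 0.5987

0.5987


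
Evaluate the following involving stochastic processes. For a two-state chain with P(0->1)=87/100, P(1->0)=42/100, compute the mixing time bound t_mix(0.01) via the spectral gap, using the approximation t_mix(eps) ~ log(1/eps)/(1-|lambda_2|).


lambda_2 = |1 - p01 - p10| = |1 - 0.8700 - 0.4200| = 0.2900
t_mix ~ log(1/eps)/(1 - |lambda_2|)
= log(100)/(1 - 0.2900) = 4.6052/0.7100
= 6.4862

6.4862


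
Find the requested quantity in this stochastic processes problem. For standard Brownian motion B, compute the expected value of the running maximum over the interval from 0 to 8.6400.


E(max B(s)) = sqrt(2t/pi)
= sqrt(2*8.6400/pi)
= sqrt(5.5004)
= 2.3453

2.3453


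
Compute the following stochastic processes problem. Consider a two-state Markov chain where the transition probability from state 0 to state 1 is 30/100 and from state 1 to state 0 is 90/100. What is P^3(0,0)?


Computing P^3 by matrix multiplication.
P = [[0.7000, 0.3000], [0.9000, 0.1000]]
After raising P to the power 3:
P^3(0,0) = 0.7480

0.7480


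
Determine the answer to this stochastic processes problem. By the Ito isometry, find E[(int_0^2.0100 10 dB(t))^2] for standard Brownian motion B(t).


By Ito isometry: E[(int f dB)^2] = int f^2 dt
= 10^2 * 2.0100
= 100 * 2.0100 = 201.0000

201.0000


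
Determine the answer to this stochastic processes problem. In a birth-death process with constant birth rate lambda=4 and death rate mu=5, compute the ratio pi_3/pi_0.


For birth-death process, pi_n/pi_0 = (lambda/mu)^n
= (4/5)^3
= 0.5120

0.5120


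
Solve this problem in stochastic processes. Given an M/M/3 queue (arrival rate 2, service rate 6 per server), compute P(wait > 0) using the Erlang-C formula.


a = lambda/mu = 0.3333
rho = a/c = 0.1111
Erlang-C formula applied:
C(c,a) = 0.0050

0.0050


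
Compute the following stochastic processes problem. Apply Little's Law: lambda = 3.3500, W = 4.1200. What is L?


Little's Law: L = lambda * W
= 3.3500 * 4.1200
= 13.8020

13.8020


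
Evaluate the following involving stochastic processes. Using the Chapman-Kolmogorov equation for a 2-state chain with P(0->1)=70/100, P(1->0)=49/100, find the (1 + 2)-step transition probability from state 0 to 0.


P^3 = P^1 * P^2
Computing via matrix multiplication of the transition matrix.
Entry (0,0) of P^3 = 0.4077

0.4077


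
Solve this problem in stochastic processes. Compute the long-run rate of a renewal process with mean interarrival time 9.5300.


Long-run renewal rate = 1/E(X)
= 1/9.5300
= 0.1049

0.1049


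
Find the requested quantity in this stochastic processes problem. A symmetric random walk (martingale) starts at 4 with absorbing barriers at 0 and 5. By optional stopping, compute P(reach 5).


By optional stopping theorem: E(M at tau) = M(0) = 4
P(hit 5)*5 + P(hit 0)*0 = 4
P(hit 5) = (4 - 0)/(5 - 0) = 4/5 = 0.8000

0.8000


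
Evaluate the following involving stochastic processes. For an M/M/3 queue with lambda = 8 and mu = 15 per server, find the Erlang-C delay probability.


a = lambda/mu = 0.5333
rho = a/c = 0.1778
Erlang-C formula applied:
C(c,a) = 0.0180

0.0180


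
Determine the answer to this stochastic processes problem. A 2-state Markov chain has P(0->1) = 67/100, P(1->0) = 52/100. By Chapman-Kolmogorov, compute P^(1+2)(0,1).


P^3 = P^1 * P^2
Computing via matrix multiplication of the transition matrix.
Entry (0,1) of P^3 = 0.5669

0.5669


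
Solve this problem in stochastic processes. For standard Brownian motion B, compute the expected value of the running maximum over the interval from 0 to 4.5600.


E(max B(s)) = sqrt(2t/pi)
= sqrt(2*4.5600/pi)
= sqrt(2.9030)
= 1.7038

1.7038


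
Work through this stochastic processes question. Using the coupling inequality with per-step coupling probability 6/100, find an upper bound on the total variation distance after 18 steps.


TV distance bound <= (1-delta)^n
= (1 - 0.0600)^18
= 0.9400^18
= 0.3283

0.3283


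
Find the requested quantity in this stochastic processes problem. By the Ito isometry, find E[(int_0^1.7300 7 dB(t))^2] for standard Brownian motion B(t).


By Ito isometry: E[(int f dB)^2] = int f^2 dt
= 7^2 * 1.7300
= 49 * 1.7300 = 84.7700

84.7700


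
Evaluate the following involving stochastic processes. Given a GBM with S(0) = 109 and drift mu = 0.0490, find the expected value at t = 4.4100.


E[S(t)] = S(0) * exp(mu * t)
= 109 * exp(0.0490 * 4.4100)
= 109 * 1.2412
= 135.2923

135.2923


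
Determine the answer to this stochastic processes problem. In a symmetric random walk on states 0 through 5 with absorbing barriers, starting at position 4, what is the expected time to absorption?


For symmetric RW on 0,...,N with absorbing barriers, E(i) = i*(N-i)
E(4) = 4 * 1 = 4

4


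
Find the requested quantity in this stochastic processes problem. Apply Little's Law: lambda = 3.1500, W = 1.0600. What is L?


Little's Law: L = lambda * W
= 3.1500 * 1.0600
= 3.3390

3.3390


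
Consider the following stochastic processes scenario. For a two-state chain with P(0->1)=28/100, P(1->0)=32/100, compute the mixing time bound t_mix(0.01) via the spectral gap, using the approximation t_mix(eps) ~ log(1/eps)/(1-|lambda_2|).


lambda_2 = |1 - p01 - p10| = |1 - 0.2800 - 0.3200| = 0.4000
t_mix ~ log(1/eps)/(1 - |lambda_2|)
= log(100)/(1 - 0.4000) = 4.6052/0.6000
= 7.6753

7.6753


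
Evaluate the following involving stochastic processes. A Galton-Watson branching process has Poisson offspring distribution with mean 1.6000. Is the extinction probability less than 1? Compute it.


Since mu = 1.6000 > 1, extinction prob q < 1.
Solve s = exp(mu*(s-1)) iteratively.
q = 0.3580

0.3580


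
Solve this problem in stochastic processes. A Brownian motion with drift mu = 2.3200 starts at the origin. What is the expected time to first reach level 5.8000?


Expected first passage time = a/mu
= 5.8000/2.3200
= 2.5000

2.5000


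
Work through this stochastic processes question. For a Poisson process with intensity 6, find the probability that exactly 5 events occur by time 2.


P(N(t)=k) = (lambda*t)^k * exp(-lambda*t) / k!
lambda*t = 12
= 12^5 * exp(-12) / 5!
= 248832 * 6.1442e-06 / 120
= 0.0127

0.0127


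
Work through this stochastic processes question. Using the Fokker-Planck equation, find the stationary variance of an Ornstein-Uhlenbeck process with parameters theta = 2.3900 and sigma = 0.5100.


Stationary variance = sigma^2 / (2*theta)
= 0.5100^2 / (2*2.3900)
= 0.2601 / 4.7800
= 0.0544

0.0544


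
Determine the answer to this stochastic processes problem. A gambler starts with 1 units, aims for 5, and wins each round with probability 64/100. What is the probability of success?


Gambler's ruin formula:
r = q/p = 0.3600/0.6400 = 0.5625
P(win) = (1 - r^i)/(1 - r^N)
= (1 - 0.5625^1)/(1 - 0.5625^5)
= 0.4636

0.4636


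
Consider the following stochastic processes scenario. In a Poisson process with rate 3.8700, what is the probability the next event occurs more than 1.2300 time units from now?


P(X > t) = exp(-lambda * t)
= exp(-3.8700 * 1.2300)
= exp(-4.7601) = 0.0086

0.0086


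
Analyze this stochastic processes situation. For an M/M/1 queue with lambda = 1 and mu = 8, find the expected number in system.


rho = 1/8 = 0.1250
L = rho/(1-rho)
= 0.1250/0.8750
= 0.1429

0.1429


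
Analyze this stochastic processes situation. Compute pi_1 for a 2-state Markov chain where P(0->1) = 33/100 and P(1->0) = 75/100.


Stationary distribution: pi_0 = p10/(p01+p10), pi_1 = p01/(p01+p10)
p01 = 0.3300, p10 = 0.7500
pi_1 = 0.3056

0.3056


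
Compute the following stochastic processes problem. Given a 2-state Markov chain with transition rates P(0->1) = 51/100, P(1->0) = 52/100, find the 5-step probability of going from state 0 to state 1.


Computing P^5 by matrix multiplication.
P = [[0.4900, 0.5100], [0.5200, 0.4800]]
After raising P to the power 5:
P^5(0,1) = 0.4951

0.4951


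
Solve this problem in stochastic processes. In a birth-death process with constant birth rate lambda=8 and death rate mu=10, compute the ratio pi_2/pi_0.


For birth-death process, pi_n/pi_0 = (lambda/mu)^n
= (8/10)^2
= 0.6400

0.6400


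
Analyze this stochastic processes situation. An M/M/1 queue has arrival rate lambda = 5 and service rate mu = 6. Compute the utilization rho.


rho = lambda/mu
= 5/6
= 0.8333

0.8333


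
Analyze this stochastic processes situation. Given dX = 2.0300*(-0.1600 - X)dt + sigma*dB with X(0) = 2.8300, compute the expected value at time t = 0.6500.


E[X(t)] = mu + (X(0) - mu)*exp(-theta*t)
= -0.1600 + (2.8300 - -0.1600)*exp(-2.0300*0.6500)
= -0.1600 + 2.9900 * 0.2673
= 0.6391

0.6391


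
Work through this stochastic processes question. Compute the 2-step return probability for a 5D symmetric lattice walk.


P(return in 2 steps) = P(reverse first step) = 1/(2d)
= 1/10
= 0.1000

0.1000


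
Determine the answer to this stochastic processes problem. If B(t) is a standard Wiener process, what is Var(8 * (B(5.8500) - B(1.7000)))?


Var(alpha*(B(t)-B(s))) = alpha^2 * (t-s)
= 8^2 * (5.8500 - 1.7000)
= 64 * 4.1500
= 265.6000

265.6000


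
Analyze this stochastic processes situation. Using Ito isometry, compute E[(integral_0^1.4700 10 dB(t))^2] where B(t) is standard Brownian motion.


By Ito isometry: E[(int f dB)^2] = int f^2 dt
= 10^2 * 1.4700
= 100 * 1.4700 = 147.0000

147.0000


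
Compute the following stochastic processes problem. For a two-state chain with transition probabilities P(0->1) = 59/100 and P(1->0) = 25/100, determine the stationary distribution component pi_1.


Stationary distribution: pi_0 = p10/(p01+p10), pi_1 = p01/(p01+p10)
p01 = 0.5900, p10 = 0.2500
pi_1 = 0.7024

0.7024


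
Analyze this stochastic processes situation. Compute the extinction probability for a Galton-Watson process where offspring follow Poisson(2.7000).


Since mu = 2.7000 > 1, extinction prob q < 1.
Solve s = exp(mu*(s-1)) iteratively.
q = 0.0844

0.0844


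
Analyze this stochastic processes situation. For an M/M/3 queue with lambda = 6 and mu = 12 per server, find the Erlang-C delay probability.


a = lambda/mu = 0.5000
rho = a/c = 0.1667
Erlang-C formula applied:
C(c,a) = 0.0152

0.0152


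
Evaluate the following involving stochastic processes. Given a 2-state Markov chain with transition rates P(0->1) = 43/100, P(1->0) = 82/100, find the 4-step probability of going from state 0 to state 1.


Computing P^4 by matrix multiplication.
P = [[0.5700, 0.4300], [0.8200, 0.1800]]
After raising P to the power 4:
P^4(0,1) = 0.3427

0.3427


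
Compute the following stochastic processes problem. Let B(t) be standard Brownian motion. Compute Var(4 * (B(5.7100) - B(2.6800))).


Var(alpha*(B(t)-B(s))) = alpha^2 * (t-s)
= 4^2 * (5.7100 - 2.6800)
= 16 * 3.0300
= 48.4800

48.4800


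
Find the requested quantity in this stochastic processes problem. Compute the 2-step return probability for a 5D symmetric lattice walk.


P(return in 2 steps) = P(reverse first step) = 1/(2d)
= 1/10
= 0.1000

0.1000


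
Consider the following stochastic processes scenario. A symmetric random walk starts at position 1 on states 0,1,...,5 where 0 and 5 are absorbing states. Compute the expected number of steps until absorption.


For symmetric RW on 0,...,N with absorbing barriers, E(i) = i*(N-i)
E(1) = 1 * 4 = 4

4


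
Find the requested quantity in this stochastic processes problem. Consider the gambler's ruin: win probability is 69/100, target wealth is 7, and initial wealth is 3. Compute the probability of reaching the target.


Gambler's ruin formula:
r = q/p = 0.3100/0.6900 = 0.4493
P(win) = (1 - r^i)/(1 - r^N)
= (1 - 0.4493^3)/(1 - 0.4493^7)
= 0.9127

0.9127


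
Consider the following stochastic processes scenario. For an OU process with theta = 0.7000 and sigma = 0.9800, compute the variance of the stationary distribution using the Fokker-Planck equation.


Stationary variance = sigma^2 / (2*theta)
= 0.9800^2 / (2*0.7000)
= 0.9604 / 1.4000
= 0.6860

0.6860


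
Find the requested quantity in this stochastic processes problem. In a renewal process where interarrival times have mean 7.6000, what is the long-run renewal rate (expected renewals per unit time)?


Long-run renewal rate = 1/E(X)
= 1/7.6000
= 0.1316

0.1316


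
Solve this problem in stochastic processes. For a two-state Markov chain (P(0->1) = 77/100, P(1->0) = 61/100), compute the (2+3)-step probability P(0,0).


P^5 = P^2 * P^3
Computing via matrix multiplication of the transition matrix.
Entry (0,0) of P^5 = 0.4376

0.4376


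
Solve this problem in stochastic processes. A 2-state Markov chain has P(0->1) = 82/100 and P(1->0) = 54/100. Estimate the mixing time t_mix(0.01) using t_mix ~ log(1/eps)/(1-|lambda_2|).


lambda_2 = |1 - p01 - p10| = |1 - 0.8200 - 0.5400| = 0.3600
t_mix ~ log(1/eps)/(1 - |lambda_2|)
= log(100)/(1 - 0.3600) = 4.6052/0.6400
= 7.1956

7.1956


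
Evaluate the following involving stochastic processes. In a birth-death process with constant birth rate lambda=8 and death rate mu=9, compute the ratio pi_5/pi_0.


For birth-death process, pi_n/pi_0 = (lambda/mu)^n
= (8/9)^5
= 0.5549

0.5549


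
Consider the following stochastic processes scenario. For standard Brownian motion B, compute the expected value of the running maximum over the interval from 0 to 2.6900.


E(max B(s)) = sqrt(2t/pi)
= sqrt(2*2.6900/pi)
= sqrt(1.7125)
= 1.3086

1.3086


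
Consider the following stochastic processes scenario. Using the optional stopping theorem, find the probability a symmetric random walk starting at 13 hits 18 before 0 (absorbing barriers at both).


By optional stopping theorem: E(M at tau) = M(0) = 13
P(hit 18)*18 + P(hit 0)*0 = 13
P(hit 18) = (13 - 0)/(18 - 0) = 13/18 = 0.7222

0.7222


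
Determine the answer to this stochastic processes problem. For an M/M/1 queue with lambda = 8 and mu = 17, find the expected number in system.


rho = 8/17 = 0.4706
L = rho/(1-rho)
= 0.4706/0.5294
= 0.8889

0.8889


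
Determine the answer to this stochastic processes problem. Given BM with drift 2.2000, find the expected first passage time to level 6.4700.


Expected first passage time = a/mu
= 6.4700/2.2000
= 2.9409

2.9409


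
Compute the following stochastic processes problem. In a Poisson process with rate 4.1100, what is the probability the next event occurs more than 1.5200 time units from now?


P(X > t) = exp(-lambda * t)
= exp(-4.1100 * 1.5200)
= exp(-6.2472) = 0.0019

0.0019


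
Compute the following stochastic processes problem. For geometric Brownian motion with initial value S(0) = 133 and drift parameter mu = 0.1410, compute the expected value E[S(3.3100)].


E[S(t)] = S(0) * exp(mu * t)
= 133 * exp(0.1410 * 3.3100)
= 133 * 1.5947
= 212.1003

212.1003


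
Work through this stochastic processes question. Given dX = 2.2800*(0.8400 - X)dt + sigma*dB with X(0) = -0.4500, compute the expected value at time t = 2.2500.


E[X(t)] = mu + (X(0) - mu)*exp(-theta*t)
= 0.8400 + (-0.4500 - 0.8400)*exp(-2.2800*2.2500)
= 0.8400 + -1.2900 * 0.0059
= 0.8324

0.8324


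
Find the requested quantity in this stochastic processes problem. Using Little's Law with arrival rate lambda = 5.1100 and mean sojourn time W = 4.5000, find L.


Little's Law: L = lambda * W
= 5.1100 * 4.5000
= 22.9950

22.9950


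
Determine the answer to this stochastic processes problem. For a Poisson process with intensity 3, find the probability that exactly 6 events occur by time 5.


P(N(t)=k) = (lambda*t)^k * exp(-lambda*t) / k!
lambda*t = 15
= 15^6 * exp(-15) / 6!
= 11390625 * 3.0590e-07 / 720
= 0.0048

0.0048


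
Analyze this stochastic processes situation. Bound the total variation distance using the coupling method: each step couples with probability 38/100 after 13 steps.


TV distance bound <= (1-delta)^n
= (1 - 0.3800)^13
= 0.6200^13
= 0.0020

0.0020


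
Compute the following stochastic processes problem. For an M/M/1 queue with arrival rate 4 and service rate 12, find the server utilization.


rho = lambda/mu
= 4/12
= 0.3333

0.3333


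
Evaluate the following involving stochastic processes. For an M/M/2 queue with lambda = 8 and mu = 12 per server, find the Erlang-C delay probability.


a = lambda/mu = 0.6667
rho = a/c = 0.3333
Erlang-C formula applied:
C(c,a) = 0.1667

0.1667


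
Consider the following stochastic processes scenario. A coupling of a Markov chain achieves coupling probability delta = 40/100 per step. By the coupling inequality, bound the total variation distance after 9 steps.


TV distance bound <= (1-delta)^n
= (1 - 0.4000)^9
= 0.6000^9
= 0.0101

0.0101


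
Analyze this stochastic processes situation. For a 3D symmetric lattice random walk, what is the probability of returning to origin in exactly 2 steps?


P(return in 2 steps) = P(reverse first step) = 1/(2d)
= 1/6
= 0.1667

0.1667


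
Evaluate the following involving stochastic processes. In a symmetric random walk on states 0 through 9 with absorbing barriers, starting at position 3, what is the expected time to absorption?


For symmetric RW on 0,...,N with absorbing barriers, E(i) = i*(N-i)
E(3) = 3 * 6 = 18

18


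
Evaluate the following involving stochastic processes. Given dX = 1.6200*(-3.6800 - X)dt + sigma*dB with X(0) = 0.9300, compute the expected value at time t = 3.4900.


E[X(t)] = mu + (X(0) - mu)*exp(-theta*t)
= -3.6800 + (0.9300 - -3.6800)*exp(-1.6200*3.4900)
= -3.6800 + 4.6100 * 0.0035
= -3.6638

-3.6638


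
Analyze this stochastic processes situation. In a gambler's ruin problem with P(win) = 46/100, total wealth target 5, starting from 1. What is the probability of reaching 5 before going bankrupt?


Gambler's ruin formula:
r = q/p = 0.5400/0.4600 = 1.1739
P(win) = (1 - r^i)/(1 - r^N)
= (1 - 1.1739^1)/(1 - 1.1739^5)
= 0.1415

0.1415


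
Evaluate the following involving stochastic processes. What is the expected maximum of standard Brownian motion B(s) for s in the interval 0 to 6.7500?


E(max B(s)) = sqrt(2t/pi)
= sqrt(2*6.7500/pi)
= sqrt(4.2972)
= 2.0730

2.0730


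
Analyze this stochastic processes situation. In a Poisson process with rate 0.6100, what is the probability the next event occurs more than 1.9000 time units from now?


P(X > t) = exp(-lambda * t)
= exp(-0.6100 * 1.9000)
= exp(-1.1590) = 0.3138

0.3138


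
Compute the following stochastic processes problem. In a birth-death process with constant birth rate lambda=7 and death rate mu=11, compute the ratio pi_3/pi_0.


For birth-death process, pi_n/pi_0 = (lambda/mu)^n
= (7/11)^3
= 0.2577

0.2577


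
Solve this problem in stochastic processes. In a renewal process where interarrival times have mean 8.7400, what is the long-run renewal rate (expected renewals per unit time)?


Long-run renewal rate = 1/E(X)
= 1/8.7400
= 0.1144

0.1144


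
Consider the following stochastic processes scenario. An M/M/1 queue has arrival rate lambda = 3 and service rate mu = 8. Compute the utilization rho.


rho = lambda/mu
= 3/8
= 0.3750

0.3750


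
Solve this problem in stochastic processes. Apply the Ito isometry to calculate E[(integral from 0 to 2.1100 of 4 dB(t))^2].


By Ito isometry: E[(int f dB)^2] = int f^2 dt
= 4^2 * 2.1100
= 16 * 2.1100 = 33.7600

33.7600


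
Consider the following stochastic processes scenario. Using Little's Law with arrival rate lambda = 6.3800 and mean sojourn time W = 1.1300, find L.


Little's Law: L = lambda * W
= 6.3800 * 1.1300
= 7.2094

7.2094


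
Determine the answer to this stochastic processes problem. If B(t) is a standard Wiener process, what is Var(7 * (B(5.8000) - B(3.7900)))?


Var(alpha*(B(t)-B(s))) = alpha^2 * (t-s)
= 7^2 * (5.8000 - 3.7900)
= 49 * 2.0100
= 98.4900

98.4900


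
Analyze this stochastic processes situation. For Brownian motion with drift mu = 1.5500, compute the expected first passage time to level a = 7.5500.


Expected first passage time = a/mu
= 7.5500/1.5500
= 4.8710

4.8710


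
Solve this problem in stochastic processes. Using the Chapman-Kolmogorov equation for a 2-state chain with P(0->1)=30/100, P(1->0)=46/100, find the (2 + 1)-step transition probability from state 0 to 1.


P^3 = P^2 * P^1
Computing via matrix multiplication of the transition matrix.
Entry (0,1) of P^3 = 0.3893

0.3893


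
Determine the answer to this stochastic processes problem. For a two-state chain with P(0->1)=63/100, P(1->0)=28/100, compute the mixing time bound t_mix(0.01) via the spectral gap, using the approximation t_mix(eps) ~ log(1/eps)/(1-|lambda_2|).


lambda_2 = |1 - p01 - p10| = |1 - 0.6300 - 0.2800| = 0.0900
t_mix ~ log(1/eps)/(1 - |lambda_2|)
= log(100)/(1 - 0.0900) = 4.6052/0.9100
= 5.0606

5.0606


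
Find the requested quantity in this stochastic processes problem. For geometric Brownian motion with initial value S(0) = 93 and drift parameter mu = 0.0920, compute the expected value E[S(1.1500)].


E[S(t)] = S(0) * exp(mu * t)
= 93 * exp(0.0920 * 1.1500)
= 93 * 1.1116
= 103.3788

103.3788


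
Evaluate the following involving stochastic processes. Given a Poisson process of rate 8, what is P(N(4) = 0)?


P(N(t)=k) = (lambda*t)^k * exp(-lambda*t) / k!
lambda*t = 32
= 32^0 * exp(-32) / 0!
= 1 * 1.2664e-14 / 1
= 1.2664e-14

1.2664e-14


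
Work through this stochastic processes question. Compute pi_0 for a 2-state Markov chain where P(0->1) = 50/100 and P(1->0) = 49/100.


Stationary distribution: pi_0 = p10/(p01+p10), pi_1 = p01/(p01+p10)
p01 = 0.5000, p10 = 0.4900
pi_0 = 0.4949

0.4949


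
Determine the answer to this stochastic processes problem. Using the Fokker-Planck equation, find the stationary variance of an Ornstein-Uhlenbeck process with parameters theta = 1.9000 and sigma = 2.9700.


Stationary variance = sigma^2 / (2*theta)
= 2.9700^2 / (2*1.9000)
= 8.8209 / 3.8000
= 2.3213

2.3213


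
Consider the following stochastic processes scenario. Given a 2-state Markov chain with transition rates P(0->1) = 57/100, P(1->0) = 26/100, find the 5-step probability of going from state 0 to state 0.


Computing P^5 by matrix multiplication.
P = [[0.4300, 0.5700], [0.2600, 0.7400]]
After raising P to the power 5:
P^5(0,0) = 0.3134

0.3134


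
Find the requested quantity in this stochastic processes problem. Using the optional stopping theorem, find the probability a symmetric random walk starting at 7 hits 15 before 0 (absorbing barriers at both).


By optional stopping theorem: E(M at tau) = M(0) = 7
P(hit 15)*15 + P(hit 0)*0 = 7
P(hit 15) = (7 - 0)/(15 - 0) = 7/15 = 0.4667

0.4667


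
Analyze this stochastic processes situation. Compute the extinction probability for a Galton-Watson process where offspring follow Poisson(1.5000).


Since mu = 1.5000 > 1, extinction prob q < 1.
Solve s = exp(mu*(s-1)) iteratively.
q = 0.4172

0.4172


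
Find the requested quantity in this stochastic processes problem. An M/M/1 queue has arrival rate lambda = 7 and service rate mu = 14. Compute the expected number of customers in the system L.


rho = 7/14 = 0.5000
L = rho/(1-rho)
= 0.5000/0.5000
= 1.0000

1.0000


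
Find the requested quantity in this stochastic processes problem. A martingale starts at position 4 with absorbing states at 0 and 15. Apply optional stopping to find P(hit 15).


By optional stopping theorem: E(M at tau) = M(0) = 4
P(hit 15)*15 + P(hit 0)*0 = 4
P(hit 15) = (4 - 0)/(15 - 0) = 4/15 = 0.2667

0.2667


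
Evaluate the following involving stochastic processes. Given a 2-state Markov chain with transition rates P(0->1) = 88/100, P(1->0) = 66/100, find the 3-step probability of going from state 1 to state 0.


Computing P^3 by matrix multiplication.
P = [[0.1200, 0.8800], [0.6600, 0.3400]]
After raising P to the power 3:
P^3(1,0) = 0.4961

0.4961


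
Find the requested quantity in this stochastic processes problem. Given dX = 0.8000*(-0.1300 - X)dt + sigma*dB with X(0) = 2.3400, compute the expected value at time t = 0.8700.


E[X(t)] = mu + (X(0) - mu)*exp(-theta*t)
= -0.1300 + (2.3400 - -0.1300)*exp(-0.8000*0.8700)
= -0.1300 + 2.4700 * 0.4986
= 1.1015

1.1015


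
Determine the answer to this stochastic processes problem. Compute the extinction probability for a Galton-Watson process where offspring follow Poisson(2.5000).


Since mu = 2.5000 > 1, extinction prob q < 1.
Solve s = exp(mu*(s-1)) iteratively.
q = 0.1074

0.1074


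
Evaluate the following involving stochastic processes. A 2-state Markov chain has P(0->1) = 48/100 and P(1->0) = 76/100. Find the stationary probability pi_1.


Stationary distribution: pi_0 = p10/(p01+p10), pi_1 = p01/(p01+p10)
p01 = 0.4800, p10 = 0.7600
pi_1 = 0.3871

0.3871


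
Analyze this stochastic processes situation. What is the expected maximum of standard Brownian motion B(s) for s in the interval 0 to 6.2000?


E(max B(s)) = sqrt(2t/pi)
= sqrt(2*6.2000/pi)
= sqrt(3.9470)
= 1.9867

1.9867


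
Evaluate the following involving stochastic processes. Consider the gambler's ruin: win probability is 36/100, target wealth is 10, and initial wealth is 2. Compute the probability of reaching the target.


Gambler's ruin formula:
r = q/p = 0.6400/0.3600 = 1.7778
P(win) = (1 - r^i)/(1 - r^N)
= (1 - 1.7778^2)/(1 - 1.7778^10)
= 0.0069

0.0069


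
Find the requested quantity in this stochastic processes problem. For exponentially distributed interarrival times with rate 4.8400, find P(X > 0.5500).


P(X > t) = exp(-lambda * t)
= exp(-4.8400 * 0.5500)
= exp(-2.6620) = 0.0698

0.0698


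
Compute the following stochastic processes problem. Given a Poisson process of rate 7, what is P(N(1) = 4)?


P(N(t)=k) = (lambda*t)^k * exp(-lambda*t) / k!
lambda*t = 7
= 7^4 * exp(-7) / 4!
= 2401 * 9.1188e-04 / 24
= 0.0912

0.0912


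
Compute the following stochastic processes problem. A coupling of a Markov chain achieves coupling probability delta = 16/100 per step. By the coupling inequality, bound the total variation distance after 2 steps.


TV distance bound <= (1-delta)^n
= (1 - 0.1600)^2
= 0.8400^2
= 0.7056

0.7056


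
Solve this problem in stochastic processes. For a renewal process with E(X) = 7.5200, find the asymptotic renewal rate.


Long-run renewal rate = 1/E(X)
= 1/7.5200
= 0.1330

0.1330


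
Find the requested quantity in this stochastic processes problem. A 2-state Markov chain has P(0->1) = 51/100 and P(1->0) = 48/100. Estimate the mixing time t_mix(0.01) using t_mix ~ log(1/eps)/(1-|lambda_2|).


lambda_2 = |1 - p01 - p10| = |1 - 0.5100 - 0.4800| = 0.0100
t_mix ~ log(1/eps)/(1 - |lambda_2|)
= log(100)/(1 - 0.0100) = 4.6052/0.9900
= 4.6517

4.6517


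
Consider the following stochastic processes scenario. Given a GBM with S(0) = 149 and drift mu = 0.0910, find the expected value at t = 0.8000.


E[S(t)] = S(0) * exp(mu * t)
= 149 * exp(0.0910 * 0.8000)
= 149 * 1.0755
= 160.2518

160.2518


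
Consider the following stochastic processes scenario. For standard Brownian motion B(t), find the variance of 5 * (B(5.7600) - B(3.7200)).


Var(alpha*(B(t)-B(s))) = alpha^2 * (t-s)
= 5^2 * (5.7600 - 3.7200)
= 25 * 2.0400
= 51.0000

51.0000


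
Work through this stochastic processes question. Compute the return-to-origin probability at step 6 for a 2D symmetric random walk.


P = C(6,3)^2 / 4^6
= 20^2 / 4096
= 400 / 4096
= 0.0977

0.0977


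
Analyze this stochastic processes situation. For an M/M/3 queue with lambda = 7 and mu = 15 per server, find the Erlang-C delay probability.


a = lambda/mu = 0.4667
rho = a/c = 0.1556
Erlang-C formula applied:
C(c,a) = 0.0126

0.0126


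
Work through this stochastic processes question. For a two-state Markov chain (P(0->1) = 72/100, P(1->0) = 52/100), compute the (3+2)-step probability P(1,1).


P^5 = P^3 * P^2
Computing via matrix multiplication of the transition matrix.
Entry (1,1) of P^5 = 0.5803

0.5803


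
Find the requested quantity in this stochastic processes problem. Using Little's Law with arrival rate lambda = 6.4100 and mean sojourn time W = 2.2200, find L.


Little's Law: L = lambda * W
= 6.4100 * 2.2200
= 14.2302

14.2302


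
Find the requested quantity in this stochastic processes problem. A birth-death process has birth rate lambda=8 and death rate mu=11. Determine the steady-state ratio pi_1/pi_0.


For birth-death process, pi_n/pi_0 = (lambda/mu)^n
= (8/11)^1
= 0.7273

0.7273


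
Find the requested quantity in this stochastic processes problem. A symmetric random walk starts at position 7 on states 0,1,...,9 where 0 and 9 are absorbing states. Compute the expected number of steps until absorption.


For symmetric RW on 0,...,N with absorbing barriers, E(i) = i*(N-i)
E(7) = 7 * 2 = 14

14


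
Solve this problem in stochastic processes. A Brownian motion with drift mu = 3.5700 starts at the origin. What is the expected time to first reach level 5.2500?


Expected first passage time = a/mu
= 5.2500/3.5700
= 1.4706

1.4706


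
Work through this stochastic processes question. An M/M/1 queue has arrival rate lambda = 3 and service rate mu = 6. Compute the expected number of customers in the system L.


rho = 3/6 = 0.5000
L = rho/(1-rho)
= 0.5000/0.5000
= 1.0000

1.0000


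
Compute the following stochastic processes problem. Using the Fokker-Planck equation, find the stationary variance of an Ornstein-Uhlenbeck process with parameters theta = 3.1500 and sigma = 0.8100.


Stationary variance = sigma^2 / (2*theta)
= 0.8100^2 / (2*3.1500)
= 0.6561 / 6.3000
= 0.1041

0.1041


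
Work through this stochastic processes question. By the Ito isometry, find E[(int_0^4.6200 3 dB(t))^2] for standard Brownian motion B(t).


By Ito isometry: E[(int f dB)^2] = int f^2 dt
= 3^2 * 4.6200
= 9 * 4.6200 = 41.5800

41.5800


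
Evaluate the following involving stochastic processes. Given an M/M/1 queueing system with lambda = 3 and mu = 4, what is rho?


rho = lambda/mu
= 3/4
= 0.7500

0.7500


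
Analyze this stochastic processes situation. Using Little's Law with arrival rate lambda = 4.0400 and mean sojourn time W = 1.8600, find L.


Little's Law: L = lambda * W
= 4.0400 * 1.8600
= 7.5144

7.5144


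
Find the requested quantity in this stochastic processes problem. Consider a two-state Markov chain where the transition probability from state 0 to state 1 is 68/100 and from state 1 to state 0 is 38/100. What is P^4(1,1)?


Computing P^4 by matrix multiplication.
P = [[0.3200, 0.6800], [0.3800, 0.6200]]
After raising P to the power 4:
P^4(1,1) = 0.6415

0.6415


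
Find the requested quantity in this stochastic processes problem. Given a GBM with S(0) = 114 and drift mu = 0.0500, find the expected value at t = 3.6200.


E[S(t)] = S(0) * exp(mu * t)
= 114 * exp(0.0500 * 3.6200)
= 114 * 1.1984
= 136.6193

136.6193


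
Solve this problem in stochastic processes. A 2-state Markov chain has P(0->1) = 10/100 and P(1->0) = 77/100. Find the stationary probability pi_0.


Stationary distribution: pi_0 = p10/(p01+p10), pi_1 = p01/(p01+p10)
p01 = 0.1000, p10 = 0.7700
pi_0 = 0.8851

0.8851


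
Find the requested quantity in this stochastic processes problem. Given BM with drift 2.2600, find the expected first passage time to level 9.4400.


Expected first passage time = a/mu
= 9.4400/2.2600
= 4.1770

4.1770


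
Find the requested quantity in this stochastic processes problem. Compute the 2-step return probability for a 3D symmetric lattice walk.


P(return in 2 steps) = P(reverse first step) = 1/(2d)
= 1/6
= 0.1667

0.1667


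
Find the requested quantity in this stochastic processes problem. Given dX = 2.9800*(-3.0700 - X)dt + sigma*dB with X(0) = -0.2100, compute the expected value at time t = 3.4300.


E[X(t)] = mu + (X(0) - mu)*exp(-theta*t)
= -3.0700 + (-0.2100 - -3.0700)*exp(-2.9800*3.4300)
= -3.0700 + 2.8600 * 3.6383e-05
= -3.0699

-3.0699


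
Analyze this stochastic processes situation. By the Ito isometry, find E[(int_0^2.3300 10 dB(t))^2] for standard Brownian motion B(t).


By Ito isometry: E[(int f dB)^2] = int f^2 dt
= 10^2 * 2.3300
= 100 * 2.3300 = 233.0000

233.0000


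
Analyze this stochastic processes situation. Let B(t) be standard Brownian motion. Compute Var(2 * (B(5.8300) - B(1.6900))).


Var(alpha*(B(t)-B(s))) = alpha^2 * (t-s)
= 2^2 * (5.8300 - 1.6900)
= 4 * 4.1400
= 16.5600

16.5600


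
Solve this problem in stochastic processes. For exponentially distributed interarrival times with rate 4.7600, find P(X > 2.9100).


P(X > t) = exp(-lambda * t)
= exp(-4.7600 * 2.9100)
= exp(-13.8516) = 9.6455e-07

9.6455e-07


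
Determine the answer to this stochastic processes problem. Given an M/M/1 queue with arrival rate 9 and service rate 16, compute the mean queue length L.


rho = 9/16 = 0.5625
L = rho/(1-rho)
= 0.5625/0.4375
= 1.2857

1.2857


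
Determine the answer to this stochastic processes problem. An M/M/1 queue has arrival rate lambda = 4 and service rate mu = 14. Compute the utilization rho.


rho = lambda/mu
= 4/14
= 0.2857

0.2857


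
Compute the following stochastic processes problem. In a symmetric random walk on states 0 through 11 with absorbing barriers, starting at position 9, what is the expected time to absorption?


For symmetric RW on 0,...,N with absorbing barriers, E(i) = i*(N-i)
E(9) = 9 * 2 = 18

18


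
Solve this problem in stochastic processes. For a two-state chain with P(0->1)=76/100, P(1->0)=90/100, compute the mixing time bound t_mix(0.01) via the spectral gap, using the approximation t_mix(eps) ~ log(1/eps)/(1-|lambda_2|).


lambda_2 = |1 - p01 - p10| = |1 - 0.7600 - 0.9000| = 0.6600
t_mix ~ log(1/eps)/(1 - |lambda_2|)
= log(100)/(1 - 0.6600) = 4.6052/0.3400
= 13.5446

13.5446


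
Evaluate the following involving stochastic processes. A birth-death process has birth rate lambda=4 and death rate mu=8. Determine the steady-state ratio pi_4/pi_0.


For birth-death process, pi_n/pi_0 = (lambda/mu)^n
= (4/8)^4
= 0.0625

0.0625


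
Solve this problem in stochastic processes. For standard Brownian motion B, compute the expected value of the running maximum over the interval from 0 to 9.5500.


E(max B(s)) = sqrt(2t/pi)
= sqrt(2*9.5500/pi)
= sqrt(6.0797)
= 2.4657

2.4657


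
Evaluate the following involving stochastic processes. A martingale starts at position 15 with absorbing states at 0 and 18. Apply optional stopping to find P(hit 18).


By optional stopping theorem: E(M at tau) = M(0) = 15
P(hit 18)*18 + P(hit 0)*0 = 15
P(hit 18) = (15 - 0)/(18 - 0) = 5/6 = 0.8333

0.8333


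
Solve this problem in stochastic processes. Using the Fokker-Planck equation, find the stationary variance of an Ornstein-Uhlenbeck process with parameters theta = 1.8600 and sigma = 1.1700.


Stationary variance = sigma^2 / (2*theta)
= 1.1700^2 / (2*1.8600)
= 1.3689 / 3.7200
= 0.3680

0.3680


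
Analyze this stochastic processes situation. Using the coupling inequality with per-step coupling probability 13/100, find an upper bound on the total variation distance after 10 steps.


TV distance bound <= (1-delta)^n
= (1 - 0.1300)^10
= 0.8700^10
= 0.2484

0.2484


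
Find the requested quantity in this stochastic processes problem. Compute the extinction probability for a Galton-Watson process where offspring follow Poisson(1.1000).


Since mu = 1.1000 > 1, extinction prob q < 1.
Solve s = exp(mu*(s-1)) iteratively.
q = 0.8239

0.8239


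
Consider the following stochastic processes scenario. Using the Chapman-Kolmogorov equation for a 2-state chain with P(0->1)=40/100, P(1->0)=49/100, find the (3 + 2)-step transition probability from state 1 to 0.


P^5 = P^3 * P^2
Computing via matrix multiplication of the transition matrix.
Entry (1,0) of P^5 = 0.5506

0.5506


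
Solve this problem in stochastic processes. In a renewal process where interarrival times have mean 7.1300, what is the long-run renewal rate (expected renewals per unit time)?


Long-run renewal rate = 1/E(X)
= 1/7.1300
= 0.1403

0.1403


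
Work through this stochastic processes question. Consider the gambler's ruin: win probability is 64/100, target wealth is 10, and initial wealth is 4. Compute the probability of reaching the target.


Gambler's ruin formula:
r = q/p = 0.3600/0.6400 = 0.5625
P(win) = (1 - r^i)/(1 - r^N)
= (1 - 0.5625^4)/(1 - 0.5625^10)
= 0.9027

0.9027


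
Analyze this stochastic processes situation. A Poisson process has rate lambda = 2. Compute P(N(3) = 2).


P(N(t)=k) = (lambda*t)^k * exp(-lambda*t) / k!
lambda*t = 6
= 6^2 * exp(-6) / 2!
= 36 * 0.0025 / 2
= 0.0446

0.0446


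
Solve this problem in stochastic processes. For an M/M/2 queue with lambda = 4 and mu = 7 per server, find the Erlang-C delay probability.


a = lambda/mu = 0.5714
rho = a/c = 0.2857
Erlang-C formula applied:
C(c,a) = 0.1270

0.1270


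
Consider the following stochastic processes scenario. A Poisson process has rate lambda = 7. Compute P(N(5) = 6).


P(N(t)=k) = (lambda*t)^k * exp(-lambda*t) / k!
lambda*t = 35
= 35^6 * exp(-35) / 6!
= 1838265625 * 6.3051e-16 / 720
= 1.6098e-09

1.6098e-09


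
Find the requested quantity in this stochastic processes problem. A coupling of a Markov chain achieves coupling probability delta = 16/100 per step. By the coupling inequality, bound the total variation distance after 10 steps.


TV distance bound <= (1-delta)^n
= (1 - 0.1600)^10
= 0.8400^10
= 0.1749

0.1749
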